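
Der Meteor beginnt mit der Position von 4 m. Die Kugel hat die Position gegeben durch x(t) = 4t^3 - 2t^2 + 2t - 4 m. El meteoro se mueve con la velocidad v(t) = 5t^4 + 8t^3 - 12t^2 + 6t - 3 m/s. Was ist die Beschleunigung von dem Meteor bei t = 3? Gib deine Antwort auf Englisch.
We must differentiate our velocity equation v(t) = 5·t^4 + 8·t^3 - 12·t^2 + 6·t - 3 1 time. Differentiating velocity, we get acceleration: a(t) = 20·t^3 + 24·t^2 - 24·t + 6. We have acceleration a(t) = 20·t^3 + 24·t^2 - 24·t + 6. Substituting t = 3: a(3) = 690.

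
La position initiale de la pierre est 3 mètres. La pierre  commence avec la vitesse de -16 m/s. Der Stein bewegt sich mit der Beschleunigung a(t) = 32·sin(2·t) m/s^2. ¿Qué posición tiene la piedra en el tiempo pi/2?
Debemos encontrar la integral de nuestra ecuación de la aceleración a(t) = 32·sin(2·t) 2 veces. Tomando ∫a(t)dt y aplicando v(0) = -16, encontramos v(t) = -16·cos(2·t). La antiderivada de la velocidad, con x(0) = 3, da la posición: x(t) = 3 - 8·sin(2·t). Tenemos la posición x(t) = 3 - 8·sin(2·t). Sustituyendo t = pi/2: x(pi/2) = 3.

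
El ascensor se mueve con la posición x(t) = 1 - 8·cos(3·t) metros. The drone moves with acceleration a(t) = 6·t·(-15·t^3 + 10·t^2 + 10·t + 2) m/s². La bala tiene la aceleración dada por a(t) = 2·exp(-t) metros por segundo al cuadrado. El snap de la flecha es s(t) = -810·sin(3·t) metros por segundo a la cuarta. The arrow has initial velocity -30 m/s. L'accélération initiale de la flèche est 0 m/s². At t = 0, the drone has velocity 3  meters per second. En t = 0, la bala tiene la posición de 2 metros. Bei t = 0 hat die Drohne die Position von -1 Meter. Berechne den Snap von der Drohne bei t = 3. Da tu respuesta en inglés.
To solve this, we need to take 2 derivatives of our acceleration equation a(t) = 6·t·(-15·t^3 + 10·t^2 + 10·t + 2). The derivative of acceleration gives jerk: j(t) = -90·t^3 + 60·t^2 + 6·t·(-45·t^2 + 20·t + 10) + 60·t + 12. The derivative of jerk gives snap: s(t) = -540·t^2 + 6·t·(20 - 90·t) + 240·t + 120. From the given snap equation s(t) = -540·t^2 + 6·t·(20 - 90·t) + 240·t + 120, we substitute t = 3 to get s = -8520.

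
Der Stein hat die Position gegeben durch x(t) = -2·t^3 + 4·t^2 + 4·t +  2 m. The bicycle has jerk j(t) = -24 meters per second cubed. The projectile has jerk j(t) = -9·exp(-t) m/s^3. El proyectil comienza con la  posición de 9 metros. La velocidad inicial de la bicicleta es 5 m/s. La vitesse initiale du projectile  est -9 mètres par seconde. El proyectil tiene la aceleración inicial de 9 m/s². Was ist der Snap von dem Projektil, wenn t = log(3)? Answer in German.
Um dies zu lösen, müssen wir 1 Ableitung unserer Gleichung für den Ruck j(t) = -9·exp(-t) nehmen. Durch Ableiten von dem Ruck erhalten wir den Snap: s(t) = 9·exp(-t). Wir haben den Snap s(t) = 9·exp(-t). Durch Einsetzen von t = log(3): s(log(3)) = 3.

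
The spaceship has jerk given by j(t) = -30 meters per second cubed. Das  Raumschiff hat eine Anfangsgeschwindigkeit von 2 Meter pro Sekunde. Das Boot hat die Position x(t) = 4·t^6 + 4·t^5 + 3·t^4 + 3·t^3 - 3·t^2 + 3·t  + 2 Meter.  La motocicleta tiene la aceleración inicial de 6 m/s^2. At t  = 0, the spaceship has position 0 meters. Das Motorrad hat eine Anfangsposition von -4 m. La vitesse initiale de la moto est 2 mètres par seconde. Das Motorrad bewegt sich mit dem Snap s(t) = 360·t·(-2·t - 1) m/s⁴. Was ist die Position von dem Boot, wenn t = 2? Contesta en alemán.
Mit x(t) = 4·t^6 + 4·t^5 + 3·t^4 + 3·t^3 - 3·t^2 + 3·t + 2 und Einsetzen von t = 2, finden wir x = 452.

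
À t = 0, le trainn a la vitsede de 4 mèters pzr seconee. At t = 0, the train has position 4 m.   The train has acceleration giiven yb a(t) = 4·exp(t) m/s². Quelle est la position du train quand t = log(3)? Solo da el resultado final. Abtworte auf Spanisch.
La posición en t = log(3) es x = 12.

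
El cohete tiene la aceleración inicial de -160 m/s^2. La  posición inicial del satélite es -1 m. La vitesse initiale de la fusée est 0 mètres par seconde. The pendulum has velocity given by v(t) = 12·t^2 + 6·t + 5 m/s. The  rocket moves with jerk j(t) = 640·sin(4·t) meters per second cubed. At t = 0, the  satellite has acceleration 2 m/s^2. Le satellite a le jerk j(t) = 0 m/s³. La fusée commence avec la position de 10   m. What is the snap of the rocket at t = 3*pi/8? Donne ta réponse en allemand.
Ausgehend von dem Ruck j(t) = 640·sin(4·t), nehmen wir 1 Ableitung. Die Ableitung von dem Ruck ergibt den Snap: s(t) = 2560·cos(4·t). Wir haben den Snap s(t) = 2560·cos(4·t). Durch Einsetzen von t = 3*pi/8: s(3*pi/8) = 0.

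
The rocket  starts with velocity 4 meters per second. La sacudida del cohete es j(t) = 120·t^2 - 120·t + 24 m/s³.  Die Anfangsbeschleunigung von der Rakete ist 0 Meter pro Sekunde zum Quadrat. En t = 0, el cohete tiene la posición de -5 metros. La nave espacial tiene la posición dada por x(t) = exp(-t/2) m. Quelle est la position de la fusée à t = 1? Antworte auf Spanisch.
Debemos encontrar la integral de nuestra ecuación de la sacudida j(t) = 120·t^2 - 120·t + 24 3 veces. La integral de la sacudida es la aceleración. Usando a(0) = 0, obtenemos a(t) = 4·t·(10·t^2 - 15·t + 6). La antiderivada de la aceleración es la velocidad. Usando v(0) = 4, obtenemos v(t) = 10·t^4 - 20·t^3 + 12·t^2 + 4. La integral de la velocidad es la posición. Usando x(0) = -5, obtenemos x(t) = 2·t^5 - 5·t^4 + 4·t^3 + 4·t - 5. De la ecuación de la posición x(t) = 2·t^5 - 5·t^4 + 4·t^3 + 4·t - 5, sustituimos t = 1 para obtener x = 0.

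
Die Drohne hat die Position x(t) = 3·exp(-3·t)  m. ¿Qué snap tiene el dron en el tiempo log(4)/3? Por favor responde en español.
Partiendo de la posición x(t) = 3·exp(-3·t), tomamos 4 derivadas. Derivando la posición, obtenemos la velocidad: v(t) = -9·exp(-3·t). Derivando la velocidad, obtenemos la aceleración: a(t) = 27·exp(-3·t). Tomando d/dt de a(t), encontramos j(t) = -81·exp(-3·t). La derivada de la sacudida da el snap: s(t) = 243·exp(-3·t). Tenemos el snap s(t) = 243·exp(-3·t). Sustituyendo t = log(4)/3: s(log(4)/3) = 243/4.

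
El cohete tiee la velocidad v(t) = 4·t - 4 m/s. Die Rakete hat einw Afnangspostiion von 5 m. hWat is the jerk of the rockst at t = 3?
We must differentiate our velocity equation v(t) = 4·t - 4 2 times. Differentiating velocity, we get acceleration: a(t) = 4. The derivative of acceleration gives jerk: j(t) = 0. From the given jerk equation j(t) = 0, we substitute t = 3 to get j = 0.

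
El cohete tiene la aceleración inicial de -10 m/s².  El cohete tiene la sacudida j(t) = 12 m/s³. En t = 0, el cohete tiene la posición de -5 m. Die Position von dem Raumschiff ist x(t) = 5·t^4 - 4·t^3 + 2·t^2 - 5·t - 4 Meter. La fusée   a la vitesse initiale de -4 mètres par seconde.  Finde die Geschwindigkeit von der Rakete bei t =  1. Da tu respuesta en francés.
Nous devons intégrer notre équation du jerk j(t) = 12 2 fois. En intégrant le jerk et en utilisant la condition initiale a(0) = -10, nous obtenons a(t) = 12·t - 10. En prenant ∫a(t)dt et en appliquant v(0) = -4, nous trouvons v(t) = 6·t^2 - 10·t - 4. De l'équation de la vitesse v(t) = 6·t^2 - 10·t - 4, nous substituons t = 1 pour obtenir v = -8.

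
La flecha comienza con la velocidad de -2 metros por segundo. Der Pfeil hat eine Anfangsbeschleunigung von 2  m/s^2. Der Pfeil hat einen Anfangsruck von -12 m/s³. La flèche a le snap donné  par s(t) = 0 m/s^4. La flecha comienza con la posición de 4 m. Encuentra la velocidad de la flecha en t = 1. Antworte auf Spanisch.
Necesitamos integrar nuestra ecuación del snap s(t) = 0 3 veces. La antiderivada del snap, con j(0) = -12, da la sacudida: j(t) = -12. Integrando la sacudida y usando la condición inicial a(0) = 2, obtenemos a(t) = 2 - 12·t. La antiderivada de la aceleración es la velocidad. Usando v(0) = -2, obtenemos v(t) = -6·t^2 + 2·t - 2. Usando v(t) = -6·t^2 + 2·t - 2 y sustituyendo t = 1, encontramos v = -6.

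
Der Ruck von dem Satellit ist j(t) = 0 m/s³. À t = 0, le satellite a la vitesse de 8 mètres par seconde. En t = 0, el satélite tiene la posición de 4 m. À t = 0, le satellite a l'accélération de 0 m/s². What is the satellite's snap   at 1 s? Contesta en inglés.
To solve this, we need to take 1 derivative of our jerk equation j(t) = 0. Taking d/dt of j(t), we find s(t) = 0. From the given snap equation s(t) = 0, we substitute t = 1 to get s = 0.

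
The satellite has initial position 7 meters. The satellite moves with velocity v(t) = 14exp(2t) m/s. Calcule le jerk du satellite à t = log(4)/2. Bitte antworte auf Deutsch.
Ausgehend von der Geschwindigkeit v(t) = 14·exp(2·t), nehmen wir 2 Ableitungen. Durch Ableiten von der Geschwindigkeit erhalten wir die Beschleunigung: a(t) = 28·exp(2·t). Mit d/dt von a(t) finden wir j(t) = 56·exp(2·t). Wir haben den Ruck j(t) = 56·exp(2·t). Durch Einsetzen von t = log(4)/2: j(log(4)/2) = 224.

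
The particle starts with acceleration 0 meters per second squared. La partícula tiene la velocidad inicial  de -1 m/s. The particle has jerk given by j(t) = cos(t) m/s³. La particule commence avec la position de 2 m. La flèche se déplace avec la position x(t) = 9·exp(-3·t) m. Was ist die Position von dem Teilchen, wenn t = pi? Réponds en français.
Pour résoudre ceci, nous devons prendre 3 intégrales de notre équation du jerk j(t) = cos(t). En intégrant le jerk et en utilisant la condition initiale a(0) = 0, nous obtenons a(t) = sin(t). L'intégrale de l'accélération, avec v(0) = -1, donne la vitesse: v(t) = -cos(t). En prenant ∫v(t)dt et en appliquant x(0) = 2, nous trouvons x(t) = 2 - sin(t). En utilisant x(t) = 2 - sin(t) et en substituant t = pi, nous trouvons x = 2.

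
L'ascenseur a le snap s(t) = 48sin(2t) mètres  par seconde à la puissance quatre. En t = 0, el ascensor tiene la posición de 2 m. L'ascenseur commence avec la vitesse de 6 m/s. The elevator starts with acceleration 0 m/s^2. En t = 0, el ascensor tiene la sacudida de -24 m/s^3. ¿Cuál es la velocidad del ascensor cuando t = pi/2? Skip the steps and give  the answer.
En t = pi/2, v = -6.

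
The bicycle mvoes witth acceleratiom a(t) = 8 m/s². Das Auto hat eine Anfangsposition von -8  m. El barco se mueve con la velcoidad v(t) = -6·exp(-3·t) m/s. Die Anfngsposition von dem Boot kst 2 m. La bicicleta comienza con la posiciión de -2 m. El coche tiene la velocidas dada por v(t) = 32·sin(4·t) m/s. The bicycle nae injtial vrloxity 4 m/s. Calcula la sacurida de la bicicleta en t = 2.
Debemos derivar nuestra ecuación de la aceleración a(t) = 8 1 vez. La derivada de la aceleración da la sacudida: j(t) = 0. De la ecuación de la sacudida j(t) = 0, sustituimos t = 2 para obtener j = 0.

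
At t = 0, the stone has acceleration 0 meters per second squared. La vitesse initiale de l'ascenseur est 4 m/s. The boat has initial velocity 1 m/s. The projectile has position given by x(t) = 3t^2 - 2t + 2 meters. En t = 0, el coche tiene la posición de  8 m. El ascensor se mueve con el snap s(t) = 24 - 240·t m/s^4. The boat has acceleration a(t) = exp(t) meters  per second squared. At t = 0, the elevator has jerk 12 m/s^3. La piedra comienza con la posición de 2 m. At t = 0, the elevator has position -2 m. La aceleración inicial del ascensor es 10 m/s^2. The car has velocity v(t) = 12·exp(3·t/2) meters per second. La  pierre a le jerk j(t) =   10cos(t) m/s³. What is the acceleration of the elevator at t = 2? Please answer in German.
Wir müssen unsere Gleichung für den Snap s(t) = 24 - 240·t 2-mal integrieren. Mit ∫s(t)dt und Anwendung von j(0) = 12, finden wir j(t) = -120·t^2 + 24·t + 12. Mit ∫j(t)dt und Anwendung von a(0) = 10, finden wir a(t) = -40·t^3 + 12·t^2 + 12·t + 10. Wir haben die Beschleunigung a(t) = -40·t^3 + 12·t^2 + 12·t + 10. Durch Einsetzen von t = 2: a(2) = -238.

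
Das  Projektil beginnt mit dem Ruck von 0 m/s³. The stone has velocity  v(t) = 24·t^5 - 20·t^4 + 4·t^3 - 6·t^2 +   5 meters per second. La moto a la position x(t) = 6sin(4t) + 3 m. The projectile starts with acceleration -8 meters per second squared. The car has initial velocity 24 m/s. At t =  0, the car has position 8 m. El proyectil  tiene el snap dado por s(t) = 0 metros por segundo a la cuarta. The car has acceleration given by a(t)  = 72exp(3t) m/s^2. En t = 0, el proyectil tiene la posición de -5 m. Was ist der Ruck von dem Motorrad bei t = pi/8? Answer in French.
En partant de la position x(t) = 6·sin(4·t) + 3, nous prenons 3 dérivées. En dérivant la position, nous obtenons la vitesse: v(t) = 24·cos(4·t). La dérivée de la vitesse donne l'accélération: a(t) = -96·sin(4·t). La dérivée de l'accélération donne le jerk: j(t) = -384·cos(4·t). En utilisant j(t) = -384·cos(4·t) et en substituant t = pi/8, nous trouvons j = 0.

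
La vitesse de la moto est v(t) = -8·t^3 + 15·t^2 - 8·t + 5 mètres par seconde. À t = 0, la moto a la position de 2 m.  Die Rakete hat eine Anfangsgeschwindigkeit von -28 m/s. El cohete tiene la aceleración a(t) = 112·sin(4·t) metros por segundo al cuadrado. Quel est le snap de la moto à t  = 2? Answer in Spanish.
Partiendo de la velocidad v(t) = -8·t^3 + 15·t^2 - 8·t + 5, tomamos 3 derivadas. La derivada de la velocidad da la aceleración: a(t) = -24·t^2 + 30·t - 8. Tomando d/dt de a(t), encontramos j(t) = 30 - 48·t. Tomando d/dt de j(t), encontramos s(t) = -48. Usando s(t) = -48 y sustituyendo t = 2, encontramos s = -48.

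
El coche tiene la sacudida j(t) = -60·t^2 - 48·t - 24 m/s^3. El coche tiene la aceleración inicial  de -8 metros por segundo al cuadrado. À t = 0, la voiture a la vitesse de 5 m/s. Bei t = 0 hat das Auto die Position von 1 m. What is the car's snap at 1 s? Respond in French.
Nous devons dériver notre équation du jerk j(t) = -60·t^2 - 48·t - 24 1 fois. En dérivant le jerk, nous obtenons le snap: s(t) = -120·t - 48. De l'équation du snap s(t) = -120·t - 48, nous substituons t = 1 pour obtenir s = -168.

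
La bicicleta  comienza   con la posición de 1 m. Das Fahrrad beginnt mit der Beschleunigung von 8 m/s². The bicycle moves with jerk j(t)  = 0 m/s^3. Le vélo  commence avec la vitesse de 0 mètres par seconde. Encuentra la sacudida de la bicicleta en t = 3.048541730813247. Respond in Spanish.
Usando j(t) = 0 y sustituyendo t = 3.048541730813247, encontramos j = 0.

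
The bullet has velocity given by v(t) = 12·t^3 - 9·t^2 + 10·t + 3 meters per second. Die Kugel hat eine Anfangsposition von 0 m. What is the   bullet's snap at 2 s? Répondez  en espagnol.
Partiendo de la velocidad v(t) = 12·t^3 - 9·t^2 + 10·t + 3, tomamos 3 derivadas. La derivada de la velocidad da la aceleración: a(t) = 36·t^2 - 18·t + 10. Derivando la aceleración, obtenemos la sacudida: j(t) = 72·t - 18. La derivada de la sacudida da el snap: s(t) = 72. De la ecuación del snap s(t) = 72, sustituimos t = 2 para obtener s = 72.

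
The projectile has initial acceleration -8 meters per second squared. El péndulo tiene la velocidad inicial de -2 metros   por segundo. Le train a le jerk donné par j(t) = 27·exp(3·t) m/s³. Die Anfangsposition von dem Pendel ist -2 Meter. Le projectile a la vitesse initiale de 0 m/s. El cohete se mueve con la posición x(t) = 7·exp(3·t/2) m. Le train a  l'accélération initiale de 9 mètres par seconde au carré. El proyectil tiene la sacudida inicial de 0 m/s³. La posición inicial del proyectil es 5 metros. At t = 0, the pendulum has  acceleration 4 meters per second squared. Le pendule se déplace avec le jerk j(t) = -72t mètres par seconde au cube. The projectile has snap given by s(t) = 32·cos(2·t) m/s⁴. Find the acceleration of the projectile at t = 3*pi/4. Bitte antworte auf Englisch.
We must find the antiderivative of our snap equation s(t) = 32·cos(2·t) 2 times. Taking ∫s(t)dt and applying j(0) = 0, we find j(t) = 16·sin(2·t). The antiderivative of jerk is acceleration. Using a(0) = -8, we get a(t) = -8·cos(2·t). We have acceleration a(t) = -8·cos(2·t). Substituting t = 3*pi/4: a(3*pi/4) = 0.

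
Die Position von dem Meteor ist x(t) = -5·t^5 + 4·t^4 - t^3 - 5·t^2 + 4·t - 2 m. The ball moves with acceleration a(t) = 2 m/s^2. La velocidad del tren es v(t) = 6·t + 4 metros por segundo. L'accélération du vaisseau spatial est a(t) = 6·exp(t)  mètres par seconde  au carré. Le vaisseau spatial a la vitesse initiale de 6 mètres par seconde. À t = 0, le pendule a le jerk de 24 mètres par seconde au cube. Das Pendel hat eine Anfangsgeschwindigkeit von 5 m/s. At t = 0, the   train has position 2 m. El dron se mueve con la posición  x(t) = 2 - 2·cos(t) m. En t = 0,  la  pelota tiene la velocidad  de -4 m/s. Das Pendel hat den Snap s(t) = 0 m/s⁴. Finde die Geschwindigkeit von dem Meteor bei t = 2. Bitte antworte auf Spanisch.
Para resolver esto, necesitamos tomar 1 derivada de nuestra ecuación de la posición x(t) = -5·t^5 + 4·t^4 - t^3 - 5·t^2 + 4·t - 2. Tomando d/dt de x(t), encontramos v(t) = -25·t^4 + 16·t^3 - 3·t^2 - 10·t + 4. Tenemos la velocidad v(t) = -25·t^4 + 16·t^3 - 3·t^2 - 10·t + 4. Sustituyendo t = 2: v(2) = -300.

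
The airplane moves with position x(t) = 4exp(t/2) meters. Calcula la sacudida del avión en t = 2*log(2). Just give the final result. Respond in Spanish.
La sacudida en t = 2*log(2) es j = 1.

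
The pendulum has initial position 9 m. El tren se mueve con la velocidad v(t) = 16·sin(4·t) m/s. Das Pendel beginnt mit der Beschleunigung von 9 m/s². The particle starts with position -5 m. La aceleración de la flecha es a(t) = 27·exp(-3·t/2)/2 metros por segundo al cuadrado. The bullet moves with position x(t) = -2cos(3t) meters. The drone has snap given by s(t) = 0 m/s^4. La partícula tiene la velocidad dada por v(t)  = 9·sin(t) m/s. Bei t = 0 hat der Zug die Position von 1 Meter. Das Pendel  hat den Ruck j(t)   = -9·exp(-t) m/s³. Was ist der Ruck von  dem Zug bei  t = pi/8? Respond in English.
To solve this, we need to take 2 derivatives of our velocity equation v(t) = 16·sin(4·t). Taking d/dt of v(t), we find a(t) = 64·cos(4·t). Differentiating acceleration, we get jerk: j(t) = -256·sin(4·t). We have jerk j(t) = -256·sin(4·t). Substituting t = pi/8: j(pi/8) = -256.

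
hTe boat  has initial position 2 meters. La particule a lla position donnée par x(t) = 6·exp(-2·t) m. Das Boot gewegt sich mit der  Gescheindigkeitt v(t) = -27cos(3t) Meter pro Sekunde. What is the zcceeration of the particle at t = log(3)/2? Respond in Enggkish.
Starting from position x(t) = 6·exp(-2·t), we take 2 derivatives. Taking d/dt of x(t), we find v(t) = -12·exp(-2·t). The derivative of velocity gives acceleration: a(t) = 24·exp(-2·t). From the given acceleration equation a(t) = 24·exp(-2·t), we substitute t = log(3)/2 to get a = 8.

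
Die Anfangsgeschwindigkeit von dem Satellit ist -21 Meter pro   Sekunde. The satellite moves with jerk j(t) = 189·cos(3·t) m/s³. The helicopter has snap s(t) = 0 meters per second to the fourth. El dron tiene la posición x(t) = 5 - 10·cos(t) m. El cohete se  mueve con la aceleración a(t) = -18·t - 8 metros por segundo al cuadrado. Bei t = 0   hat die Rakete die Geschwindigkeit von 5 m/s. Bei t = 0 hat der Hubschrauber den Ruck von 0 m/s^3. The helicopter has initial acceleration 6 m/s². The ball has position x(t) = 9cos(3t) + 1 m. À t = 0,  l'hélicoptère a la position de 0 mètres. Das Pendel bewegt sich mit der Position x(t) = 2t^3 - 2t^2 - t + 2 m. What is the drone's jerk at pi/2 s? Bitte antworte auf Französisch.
Pour résoudre ceci, nous devons prendre 3 dérivées de notre équation de la position x(t) = 5 - 10·cos(t). En dérivant la position, nous obtenons la vitesse: v(t) = 10·sin(t). En prenant d/dt de v(t), nous trouvons a(t) = 10·cos(t). La dérivée de l'accélération donne le jerk: j(t) = -10·sin(t). Nous avons le jerk j(t) = -10·sin(t). En substituant t = pi/2: j(pi/2) = -10.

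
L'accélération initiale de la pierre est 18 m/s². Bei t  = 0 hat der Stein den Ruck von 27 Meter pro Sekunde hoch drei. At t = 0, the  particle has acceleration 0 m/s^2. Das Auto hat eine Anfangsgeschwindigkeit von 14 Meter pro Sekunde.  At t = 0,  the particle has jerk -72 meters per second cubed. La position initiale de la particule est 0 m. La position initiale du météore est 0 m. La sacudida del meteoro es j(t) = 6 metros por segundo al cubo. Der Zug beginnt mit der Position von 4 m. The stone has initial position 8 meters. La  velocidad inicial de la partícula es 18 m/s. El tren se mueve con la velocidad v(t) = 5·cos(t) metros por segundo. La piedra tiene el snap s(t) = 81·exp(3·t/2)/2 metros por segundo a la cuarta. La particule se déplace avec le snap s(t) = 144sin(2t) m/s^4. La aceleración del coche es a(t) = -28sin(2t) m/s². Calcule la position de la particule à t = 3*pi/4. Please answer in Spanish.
Debemos encontrar la antiderivada de nuestra ecuación del snap s(t) = 144·sin(2·t) 4 veces. La integral del snap, con j(0) = -72, da la sacudida: j(t) = -72·cos(2·t). Tomando ∫j(t)dt y aplicando a(0) = 0, encontramos a(t) = -36·sin(2·t). La antiderivada de la aceleración, con v(0) = 18, da la velocidad: v(t) = 18·cos(2·t). La antiderivada de la velocidad es la posición. Usando x(0) = 0, obtenemos x(t) = 9·sin(2·t). Tenemos la posición x(t) = 9·sin(2·t). Sustituyendo t = 3*pi/4: x(3*pi/4) = -9.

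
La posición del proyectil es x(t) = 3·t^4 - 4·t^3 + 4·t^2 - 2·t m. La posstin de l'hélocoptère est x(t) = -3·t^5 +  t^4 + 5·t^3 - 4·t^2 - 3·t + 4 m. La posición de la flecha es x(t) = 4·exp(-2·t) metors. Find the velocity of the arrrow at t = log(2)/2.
Starting from position x(t) = 4·exp(-2·t), we take 1 derivative. Differentiating position, we get velocity: v(t) = -8·exp(-2·t). Using v(t) = -8·exp(-2·t) and substituting t = log(2)/2, we find v = -4.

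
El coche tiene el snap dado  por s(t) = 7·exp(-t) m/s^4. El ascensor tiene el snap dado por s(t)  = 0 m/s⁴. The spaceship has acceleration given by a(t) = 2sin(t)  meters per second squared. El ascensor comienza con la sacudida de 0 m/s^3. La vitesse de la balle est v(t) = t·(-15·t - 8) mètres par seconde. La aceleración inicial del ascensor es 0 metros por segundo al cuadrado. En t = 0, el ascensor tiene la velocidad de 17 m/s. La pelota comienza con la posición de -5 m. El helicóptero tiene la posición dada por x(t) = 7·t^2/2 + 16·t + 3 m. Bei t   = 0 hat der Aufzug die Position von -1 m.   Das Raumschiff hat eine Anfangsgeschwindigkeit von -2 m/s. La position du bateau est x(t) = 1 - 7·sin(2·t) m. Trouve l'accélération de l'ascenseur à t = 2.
En partant du snap s(t) = 0, nous prenons 2 primitives. En intégrant le snap et en utilisant la condition initiale j(0) = 0, nous obtenons j(t) = 0. En prenant ∫j(t)dt et en appliquant a(0) = 0, nous trouvons a(t) = 0. En utilisant a(t) = 0 et en substituant t = 2, nous trouvons a = 0.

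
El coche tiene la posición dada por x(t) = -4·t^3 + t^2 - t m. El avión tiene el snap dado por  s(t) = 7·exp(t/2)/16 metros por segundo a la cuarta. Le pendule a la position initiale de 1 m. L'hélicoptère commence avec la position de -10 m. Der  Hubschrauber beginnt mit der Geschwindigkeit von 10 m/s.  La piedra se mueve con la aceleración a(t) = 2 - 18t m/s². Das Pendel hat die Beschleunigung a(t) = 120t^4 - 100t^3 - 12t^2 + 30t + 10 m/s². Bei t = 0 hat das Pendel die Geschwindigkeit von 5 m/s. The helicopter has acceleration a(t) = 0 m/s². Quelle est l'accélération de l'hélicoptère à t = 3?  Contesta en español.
De la ecuación de la aceleración a(t) = 0, sustituimos t = 3 para obtener a = 0.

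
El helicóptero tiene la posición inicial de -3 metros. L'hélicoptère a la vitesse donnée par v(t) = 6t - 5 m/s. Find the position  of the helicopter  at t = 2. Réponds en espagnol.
Para resolver esto, necesitamos tomar 1 antiderivada de nuestra ecuación de la velocidad v(t) = 6·t - 5. Tomando ∫v(t)dt y aplicando x(0) = -3, encontramos x(t) = 3·t^2 - 5·t - 3. Tenemos la posición x(t) = 3·t^2 - 5·t - 3. Sustituyendo t = 2: x(2) = -1.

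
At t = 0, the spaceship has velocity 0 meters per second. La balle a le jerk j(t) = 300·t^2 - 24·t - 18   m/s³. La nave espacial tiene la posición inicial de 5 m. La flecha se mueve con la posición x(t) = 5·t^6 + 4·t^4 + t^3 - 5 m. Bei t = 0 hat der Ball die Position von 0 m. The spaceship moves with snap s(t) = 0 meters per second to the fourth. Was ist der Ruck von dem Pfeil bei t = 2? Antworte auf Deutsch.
Um dies zu lösen, müssen wir 3 Ableitungen unserer Gleichung für die Position x(t) = 5·t^6 + 4·t^4 + t^3 - 5 nehmen. Die Ableitung von der Position ergibt die Geschwindigkeit: v(t) = 30·t^5 + 16·t^3 + 3·t^2. Mit d/dt von v(t) finden wir a(t) = 150·t^4 + 48·t^2 + 6·t. Die Ableitung von der Beschleunigung ergibt den Ruck: j(t) = 600·t^3 + 96·t + 6. Wir haben den Ruck j(t) = 600·t^3 + 96·t + 6. Durch Einsetzen von t = 2: j(2) = 4998.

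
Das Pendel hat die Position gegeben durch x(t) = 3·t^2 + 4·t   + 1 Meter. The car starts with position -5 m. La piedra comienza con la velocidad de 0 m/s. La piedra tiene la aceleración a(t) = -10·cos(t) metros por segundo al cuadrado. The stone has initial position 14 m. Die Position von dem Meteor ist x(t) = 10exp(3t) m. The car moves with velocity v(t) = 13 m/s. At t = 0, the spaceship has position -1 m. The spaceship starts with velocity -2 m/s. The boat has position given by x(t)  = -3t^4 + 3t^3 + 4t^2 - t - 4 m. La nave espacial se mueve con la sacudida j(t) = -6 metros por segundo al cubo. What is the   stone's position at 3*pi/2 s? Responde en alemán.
Ausgehend von der Beschleunigung a(t) = -10·cos(t), nehmen wir 2 Integrale. Mit ∫a(t)dt und Anwendung von v(0) = 0, finden wir v(t) = -10·sin(t). Mit ∫v(t)dt und Anwendung von x(0) = 14, finden wir x(t) = 10·cos(t) + 4. Mit x(t) = 10·cos(t) + 4 und Einsetzen von t = 3*pi/2, finden wir x = 4.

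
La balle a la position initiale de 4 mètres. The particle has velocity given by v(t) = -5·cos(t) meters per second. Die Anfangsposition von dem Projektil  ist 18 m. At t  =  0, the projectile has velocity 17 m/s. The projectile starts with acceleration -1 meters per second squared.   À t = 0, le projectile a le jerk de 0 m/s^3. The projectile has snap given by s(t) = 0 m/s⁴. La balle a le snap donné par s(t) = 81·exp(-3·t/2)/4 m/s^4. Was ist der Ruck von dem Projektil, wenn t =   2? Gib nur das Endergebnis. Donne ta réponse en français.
À t = 2, j = 0.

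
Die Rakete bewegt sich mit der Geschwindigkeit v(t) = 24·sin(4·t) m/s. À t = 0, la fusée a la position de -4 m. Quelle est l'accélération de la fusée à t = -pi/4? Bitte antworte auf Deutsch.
Wir müssen unsere Gleichung für die Geschwindigkeit v(t) = 24·sin(4·t) 1-mal ableiten. Die Ableitung von der Geschwindigkeit ergibt die Beschleunigung: a(t) = 96·cos(4·t). Mit a(t) = 96·cos(4·t) und Einsetzen von t = -pi/4, finden wir a = -96.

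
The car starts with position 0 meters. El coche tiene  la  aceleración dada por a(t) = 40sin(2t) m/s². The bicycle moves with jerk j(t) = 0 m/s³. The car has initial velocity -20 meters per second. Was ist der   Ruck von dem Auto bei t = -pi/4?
Ausgehend von der Beschleunigung a(t) = 40·sin(2·t), nehmen wir 1 Ableitung. Durch Ableiten von der Beschleunigung erhalten wir den Ruck: j(t) = 80·cos(2·t). Mit j(t) = 80·cos(2·t) und Einsetzen von t = -pi/4, finden wir j = 0.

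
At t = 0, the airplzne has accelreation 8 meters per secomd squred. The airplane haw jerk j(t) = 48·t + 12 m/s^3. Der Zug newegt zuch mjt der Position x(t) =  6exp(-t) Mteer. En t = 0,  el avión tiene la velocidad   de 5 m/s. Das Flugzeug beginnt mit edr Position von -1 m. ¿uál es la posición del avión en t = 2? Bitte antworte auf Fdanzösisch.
Nous devons trouver l'intégrale de notre équation du jerk j(t) = 48·t + 12 3 fois. L'intégrale du jerk est l'accélération. En utilisant a(0) = 8, nous obtenons a(t) = 24·t^2 + 12·t + 8. En prenant ∫a(t)dt et en appliquant v(0) = 5, nous trouvons v(t) = 8·t^3 + 6·t^2 + 8·t + 5. En prenant ∫v(t)dt et en appliquant x(0) = -1, nous trouvons x(t) = 2·t^4 + 2·t^3 + 4·t^2 + 5·t - 1. De l'équation de la position x(t) = 2·t^4 + 2·t^3 + 4·t^2 + 5·t - 1, nous substituons t = 2 pour obtenir x = 73.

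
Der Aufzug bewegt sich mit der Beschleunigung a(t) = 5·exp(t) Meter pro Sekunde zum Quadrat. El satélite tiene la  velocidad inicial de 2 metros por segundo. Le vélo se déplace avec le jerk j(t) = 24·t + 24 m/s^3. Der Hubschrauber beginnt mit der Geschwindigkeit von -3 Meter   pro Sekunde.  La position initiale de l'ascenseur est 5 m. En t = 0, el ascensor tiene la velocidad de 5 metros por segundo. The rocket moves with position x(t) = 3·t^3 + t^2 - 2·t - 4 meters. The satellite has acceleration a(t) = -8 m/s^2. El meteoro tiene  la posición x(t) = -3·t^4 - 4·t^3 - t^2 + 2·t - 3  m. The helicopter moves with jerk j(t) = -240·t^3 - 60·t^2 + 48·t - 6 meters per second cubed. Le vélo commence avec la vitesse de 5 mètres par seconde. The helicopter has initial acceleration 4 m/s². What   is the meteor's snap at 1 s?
Starting from position x(t) = -3·t^4 - 4·t^3 - t^2 + 2·t - 3, we take 4 derivatives. Taking d/dt of x(t), we find v(t) = -12·t^3 - 12·t^2 - 2·t + 2. The derivative of velocity gives acceleration: a(t) = -36·t^2 - 24·t - 2. Differentiating acceleration, we get jerk: j(t) = -72·t - 24. The derivative of jerk gives snap: s(t) = -72. We have snap s(t) = -72. Substituting t = 1: s(1) = -72.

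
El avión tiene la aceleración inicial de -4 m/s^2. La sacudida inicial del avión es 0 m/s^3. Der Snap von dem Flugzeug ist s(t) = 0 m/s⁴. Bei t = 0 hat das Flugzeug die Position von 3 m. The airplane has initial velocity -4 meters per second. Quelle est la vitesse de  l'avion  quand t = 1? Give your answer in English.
We need to integrate our snap equation s(t) = 0 3 times. The antiderivative of snap, with j(0) = 0, gives jerk: j(t) = 0. Taking ∫j(t)dt and applying a(0) = -4, we find a(t) = -4. The antiderivative of acceleration is velocity. Using v(0) = -4, we get v(t) = -4·t - 4. From the given velocity equation v(t) = -4·t - 4, we substitute t = 1 to get v = -8.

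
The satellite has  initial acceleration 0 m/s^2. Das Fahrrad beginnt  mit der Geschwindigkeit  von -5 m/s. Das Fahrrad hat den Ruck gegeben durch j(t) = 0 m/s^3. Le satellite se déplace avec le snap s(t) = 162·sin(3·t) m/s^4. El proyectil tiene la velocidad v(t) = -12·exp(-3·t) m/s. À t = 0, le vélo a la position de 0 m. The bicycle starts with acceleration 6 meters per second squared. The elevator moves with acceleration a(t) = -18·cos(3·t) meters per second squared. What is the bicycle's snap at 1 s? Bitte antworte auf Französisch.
En partant du jerk j(t) = 0, nous prenons 1 dérivée. La dérivée du jerk donne le snap: s(t) = 0. De l'équation du snap s(t) = 0, nous substituons t = 1 pour obtenir s = 0.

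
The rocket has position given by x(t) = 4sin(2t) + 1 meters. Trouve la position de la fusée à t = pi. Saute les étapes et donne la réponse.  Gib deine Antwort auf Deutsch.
x(pi) = 1.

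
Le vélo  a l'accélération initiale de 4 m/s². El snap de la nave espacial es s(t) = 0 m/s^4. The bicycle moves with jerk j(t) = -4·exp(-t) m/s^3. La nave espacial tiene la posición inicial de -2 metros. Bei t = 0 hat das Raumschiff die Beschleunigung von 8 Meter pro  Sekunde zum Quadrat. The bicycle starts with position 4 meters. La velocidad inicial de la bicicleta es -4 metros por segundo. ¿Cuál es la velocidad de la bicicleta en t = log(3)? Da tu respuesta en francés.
Pour résoudre ceci, nous devons prendre 2 intégrales de notre équation du jerk j(t) = -4·exp(-t). La primitive du jerk est l'accélération. En utilisant a(0) = 4, nous obtenons a(t) = 4·exp(-t). En intégrant l'accélération et en utilisant la condition initiale v(0) = -4, nous obtenons v(t) = -4·exp(-t). De l'équation de la vitesse v(t) = -4·exp(-t), nous substituons t = log(3) pour obtenir v = -4/3.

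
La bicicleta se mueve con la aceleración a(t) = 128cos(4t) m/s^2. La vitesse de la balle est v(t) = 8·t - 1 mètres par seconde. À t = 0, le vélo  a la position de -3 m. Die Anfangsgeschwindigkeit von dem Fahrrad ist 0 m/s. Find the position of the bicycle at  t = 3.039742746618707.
We must find the integral of our acceleration equation a(t) = 128·cos(4·t) 2 times. Taking ∫a(t)dt and applying v(0) = 0, we find v(t) = 32·sin(4·t). The antiderivative of velocity is position. Using x(0) = -3, we get x(t) = 5 - 8·cos(4·t). From the given position equation x(t) = 5 - 8·cos(4·t), we substitute t = 3.039742746618707 to get x = -2.34523402780770.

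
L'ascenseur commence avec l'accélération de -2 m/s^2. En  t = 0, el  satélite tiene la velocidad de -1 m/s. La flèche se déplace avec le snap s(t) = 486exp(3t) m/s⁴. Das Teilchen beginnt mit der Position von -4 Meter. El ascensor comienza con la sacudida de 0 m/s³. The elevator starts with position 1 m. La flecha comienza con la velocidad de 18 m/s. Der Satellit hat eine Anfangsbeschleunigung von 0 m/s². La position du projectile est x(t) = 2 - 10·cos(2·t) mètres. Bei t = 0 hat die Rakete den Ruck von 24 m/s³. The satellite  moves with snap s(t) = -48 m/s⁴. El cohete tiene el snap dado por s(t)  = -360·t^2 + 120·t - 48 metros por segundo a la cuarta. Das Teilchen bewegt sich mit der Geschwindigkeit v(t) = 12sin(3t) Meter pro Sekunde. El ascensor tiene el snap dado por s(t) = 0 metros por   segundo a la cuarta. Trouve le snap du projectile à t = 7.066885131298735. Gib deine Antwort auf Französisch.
En partant de la position x(t) = 2 - 10·cos(2·t), nous prenons 4 dérivées. La dérivée de la position donne la vitesse: v(t) = 20·sin(2·t). En prenant d/dt de v(t), nous trouvons a(t) = 40·cos(2·t). La dérivée de l'accélération donne le jerk: j(t) = -80·sin(2·t). En prenant d/dt de j(t), nous trouvons s(t) = -160·cos(2·t). Nous avons le snap s(t) = -160·cos(2·t). En substituant t = 7.066885131298735: s(7.066885131298735) = -0.543467524018656.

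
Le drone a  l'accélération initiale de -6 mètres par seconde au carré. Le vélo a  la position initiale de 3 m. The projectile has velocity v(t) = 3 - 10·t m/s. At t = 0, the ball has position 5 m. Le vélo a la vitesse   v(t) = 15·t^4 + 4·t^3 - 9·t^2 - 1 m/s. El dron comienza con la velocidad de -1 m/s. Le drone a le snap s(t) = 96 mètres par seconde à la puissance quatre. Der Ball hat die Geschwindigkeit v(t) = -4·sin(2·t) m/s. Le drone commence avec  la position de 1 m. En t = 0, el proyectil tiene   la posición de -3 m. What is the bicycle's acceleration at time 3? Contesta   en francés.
Pour résoudre ceci, nous devons prendre 1 dérivée de notre équation de la vitesse v(t) = 15·t^4 + 4·t^3 - 9·t^2 - 1. La dérivée de la vitesse donne l'accélération: a(t) = 60·t^3 + 12·t^2 - 18·t. En utilisant a(t) = 60·t^3 + 12·t^2 - 18·t et en substituant t = 3, nous trouvons a = 1674.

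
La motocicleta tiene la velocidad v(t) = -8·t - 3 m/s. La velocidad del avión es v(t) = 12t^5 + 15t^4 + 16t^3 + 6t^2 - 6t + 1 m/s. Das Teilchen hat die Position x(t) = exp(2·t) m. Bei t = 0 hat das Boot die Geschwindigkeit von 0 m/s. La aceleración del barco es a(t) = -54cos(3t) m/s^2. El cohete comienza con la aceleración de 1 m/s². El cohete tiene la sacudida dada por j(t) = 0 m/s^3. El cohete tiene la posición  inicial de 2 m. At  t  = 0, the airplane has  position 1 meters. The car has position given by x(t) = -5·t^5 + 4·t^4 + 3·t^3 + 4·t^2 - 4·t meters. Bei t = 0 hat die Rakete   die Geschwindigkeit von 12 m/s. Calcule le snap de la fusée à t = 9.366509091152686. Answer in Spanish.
Partiendo de la sacudida j(t) = 0, tomamos 1 derivada. La derivada de la sacudida da el snap: s(t) = 0. De la ecuación del snap s(t) = 0, sustituimos t = 9.366509091152686 para obtener s = 0.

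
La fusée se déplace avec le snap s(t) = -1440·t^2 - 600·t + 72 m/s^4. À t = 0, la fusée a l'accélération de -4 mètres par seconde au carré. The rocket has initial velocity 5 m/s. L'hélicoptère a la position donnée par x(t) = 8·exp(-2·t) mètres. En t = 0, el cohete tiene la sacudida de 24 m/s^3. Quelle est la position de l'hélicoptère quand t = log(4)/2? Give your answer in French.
De l'équation de la position x(t) = 8·exp(-2·t), nous substituons t = log(4)/2 pour obtenir x = 2.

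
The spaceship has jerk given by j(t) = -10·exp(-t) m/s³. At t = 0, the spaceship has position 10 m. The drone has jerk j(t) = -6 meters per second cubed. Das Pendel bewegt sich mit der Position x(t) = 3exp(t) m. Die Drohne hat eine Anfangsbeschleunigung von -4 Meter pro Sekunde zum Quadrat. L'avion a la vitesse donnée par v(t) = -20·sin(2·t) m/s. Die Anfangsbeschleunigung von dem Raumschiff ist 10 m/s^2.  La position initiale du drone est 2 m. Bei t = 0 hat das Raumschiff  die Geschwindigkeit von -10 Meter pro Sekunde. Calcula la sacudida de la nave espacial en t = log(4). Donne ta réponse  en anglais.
From the given jerk equation j(t) = -10·exp(-t), we substitute t = log(4) to get j = -5/2.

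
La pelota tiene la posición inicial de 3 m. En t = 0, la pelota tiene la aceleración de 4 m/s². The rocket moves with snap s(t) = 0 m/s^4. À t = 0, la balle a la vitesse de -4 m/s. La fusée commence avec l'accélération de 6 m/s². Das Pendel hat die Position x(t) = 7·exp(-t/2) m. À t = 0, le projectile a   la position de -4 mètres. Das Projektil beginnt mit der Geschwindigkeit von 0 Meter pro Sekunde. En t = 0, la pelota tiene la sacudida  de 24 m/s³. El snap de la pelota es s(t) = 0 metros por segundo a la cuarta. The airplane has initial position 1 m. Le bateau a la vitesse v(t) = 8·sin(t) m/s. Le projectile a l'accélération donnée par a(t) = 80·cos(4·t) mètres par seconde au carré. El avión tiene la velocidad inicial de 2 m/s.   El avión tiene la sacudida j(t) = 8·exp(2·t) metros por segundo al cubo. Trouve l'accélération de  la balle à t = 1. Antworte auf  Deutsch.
Wir müssen unsere Gleichung für den Snap s(t) = 0 2-mal integrieren. Die Stammfunktion von dem Snap ist der Ruck. Mit j(0) = 24 erhalten wir j(t) = 24. Das Integral von dem Ruck, mit a(0) = 4, ergibt die Beschleunigung: a(t) = 24·t + 4. Aus der Gleichung für die Beschleunigung a(t) = 24·t + 4, setzen wir t = 1 ein und erhalten a = 28.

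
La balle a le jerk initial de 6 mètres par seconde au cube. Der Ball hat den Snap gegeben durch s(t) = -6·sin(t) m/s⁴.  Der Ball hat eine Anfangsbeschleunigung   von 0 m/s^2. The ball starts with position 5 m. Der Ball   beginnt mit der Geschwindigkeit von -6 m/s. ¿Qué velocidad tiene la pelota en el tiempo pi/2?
Necesitamos integrar nuestra ecuación del snap s(t) = -6·sin(t) 3 veces. Integrando el snap y usando la condición inicial j(0) = 6, obtenemos j(t) = 6·cos(t). Integrando la sacudida y usando la condición inicial a(0) = 0, obtenemos a(t) = 6·sin(t). Integrando la aceleración y usando la condición inicial v(0) = -6, obtenemos v(t) = -6·cos(t). De la ecuación de la velocidad v(t) = -6·cos(t), sustituimos t = pi/2 para obtener v = 0.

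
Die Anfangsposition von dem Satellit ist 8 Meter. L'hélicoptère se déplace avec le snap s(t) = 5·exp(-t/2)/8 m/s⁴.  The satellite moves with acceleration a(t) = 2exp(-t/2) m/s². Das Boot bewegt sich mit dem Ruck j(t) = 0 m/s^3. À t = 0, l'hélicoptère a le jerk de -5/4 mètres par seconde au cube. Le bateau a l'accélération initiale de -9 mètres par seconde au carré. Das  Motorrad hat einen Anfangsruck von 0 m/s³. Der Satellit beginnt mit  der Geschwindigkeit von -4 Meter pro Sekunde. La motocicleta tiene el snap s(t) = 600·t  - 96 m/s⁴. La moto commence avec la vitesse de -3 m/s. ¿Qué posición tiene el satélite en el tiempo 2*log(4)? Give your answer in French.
En partant de l'accélération a(t) = 2·exp(-t/2), nous prenons 2 primitives. La primitive de l'accélération, avec v(0) = -4, donne la vitesse: v(t) = -4·exp(-t/2). La primitive de la vitesse est la position. En utilisant x(0) = 8, nous obtenons x(t) = 8·exp(-t/2). De l'équation de la position x(t) = 8·exp(-t/2), nous substituons t = 2*log(4) pour obtenir x = 2.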